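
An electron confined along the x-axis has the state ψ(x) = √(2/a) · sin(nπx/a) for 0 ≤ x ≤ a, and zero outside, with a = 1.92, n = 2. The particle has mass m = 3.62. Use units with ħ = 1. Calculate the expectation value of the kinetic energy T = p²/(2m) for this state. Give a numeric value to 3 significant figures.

T = −(ħ²/2m) d²/dx², so ⟨T⟩ = −(ħ²/2m) ∫ ψ*·ψ'' dx; with m = 3.62.
d/dx sin(nπx/a) = (nπ/a)·cos(nπx/a) and d²/dx² sin(nπx/a) = −(nπ/a)²·sin(nπx/a); on 0 ≤ x ≤ a, ∫sin²(nπx/a) dx = a/2 and ∫sin(nπx/a)·cos(nπx/a) dx = 0.
⟨T⟩ = 1.4792.

1.48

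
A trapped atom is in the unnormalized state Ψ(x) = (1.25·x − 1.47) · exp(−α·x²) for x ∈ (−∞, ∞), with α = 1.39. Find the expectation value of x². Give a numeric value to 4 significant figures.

0.2213

⟨x²⟩ = ∫ x²·|Ψ|² dx / ∫|Ψ|² dx (integrals over the domain).
Expand each integrand as polynomial × e^(−2αx²) and use ∫x^(2j)·e^(−2αx²) dx = (2j−1)!!/(4α)^j · √(π/(2α)), odd powers → 0; here √(π/(2α)) = 1.0630.
State is unnormalized: ∫|Ψ|² dx = 2.5959, and ∫Ψ*·x²·Ψ dx = 0.57435, so ⟨x²⟩ = 0.57435 / 2.5959.
⟨x²⟩ = 0.22125.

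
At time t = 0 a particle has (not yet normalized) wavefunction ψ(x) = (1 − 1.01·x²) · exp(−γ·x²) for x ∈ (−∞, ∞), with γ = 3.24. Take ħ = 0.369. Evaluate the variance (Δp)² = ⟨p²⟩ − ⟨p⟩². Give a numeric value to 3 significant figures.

0.613

Compute ⟨p⟩ and ⟨p²⟩ separately; (Δp)² = ⟨p²⟩ − ⟨p⟩².
Expand each integrand as polynomial × e^(−2γx²) and use ∫x^(2j)·e^(−2γx²) dx = (2j−1)!!/(4γ)^j · √(π/(2γ)), odd powers → 0; here √(π/(2γ)) = 0.69629. Differentiate with the product rule, d/dx e^(−γx²) = −2γx·e^(−γx²).
Normalization: ∫|ψ|² dx = 0.60045.
⟨p⟩ = 0.0000 and ⟨p²⟩ = 0.61306.
(Δp)² = 0.61306 − (0.0000)² = 0.61306.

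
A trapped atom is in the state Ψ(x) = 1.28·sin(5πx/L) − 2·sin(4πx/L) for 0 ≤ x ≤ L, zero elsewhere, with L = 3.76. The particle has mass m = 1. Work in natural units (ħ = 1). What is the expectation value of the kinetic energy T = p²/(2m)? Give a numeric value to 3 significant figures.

6.50

T = −(ħ²/2m) d²/dx², so ⟨T⟩ = −(ħ²/2m) ∫ Ψ*·Ψ'' dx / ∫|Ψ|² dx; with m = 1.
d²/dx² sin(jπx/L) = −(jπ/L)²·sin(jπx/L); on 0 ≤ x ≤ L, ∫sin²(jπx/L) dx = L/2 and ∫sin(jπx/L)·sin(lπx/L) dx = 0 for j ≠ l, so only diagonal terms survive in ∫|Ψ|² and ∫Ψ·Ψ″; ∫Ψ·Ψ′ dx = [Ψ²/2] between the walls = 0.
State is unnormalized: ∫|Ψ|² dx = 10.600, and ∫Ψ*·(−ħ²/2m · Ψ'') dx = 68.877, so ⟨T⟩ = 68.877 / 10.600.
⟨T⟩ = 6.4977.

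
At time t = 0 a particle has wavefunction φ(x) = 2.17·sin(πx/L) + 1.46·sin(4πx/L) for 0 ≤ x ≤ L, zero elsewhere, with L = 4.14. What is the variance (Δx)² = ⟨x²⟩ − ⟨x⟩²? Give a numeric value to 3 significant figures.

Compute ⟨x⟩ and ⟨x²⟩ separately, then (Δx)² = ⟨x²⟩ − ⟨x⟩².
On 0 ≤ x ≤ L (j ≠ l): ∫sin²(jπx/L) dx = L/2, ∫sin(jπx/L)·sin(lπx/L) dx = 0; diagonal moments ∫x·sin²(jπx/L) dx = L²/4, ∫x²·sin²(jπx/L) dx = L³·(1/6 − 1/(4j²π²)); cross terms ∫x·sin(jπx/L)·sin(lπx/L) dx = 0 for j + l even and −4jlL²/(π²(j² − l²)²) for j + l odd, ∫x²·sin(jπx/L)·sin(lπx/L) dx = (−1)^(j+l)·4jlL³/(π²(j² − l²)²); higher powers the same way via product-to-sum and parts.
Normalization: ∫|φ|² dx = 14.160.
⟨x⟩ = 2.0147 and ⟨x²⟩ = 4.8698.
(Δx)² = 4.8698 − (2.0147)² = 0.81061.

0.811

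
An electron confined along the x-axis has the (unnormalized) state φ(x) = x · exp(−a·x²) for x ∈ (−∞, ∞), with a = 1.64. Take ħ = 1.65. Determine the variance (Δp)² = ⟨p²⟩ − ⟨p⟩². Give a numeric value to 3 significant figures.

Compute ⟨p⟩ and ⟨p²⟩ separately; (Δp)² = ⟨p²⟩ − ⟨p⟩².
Expand each integrand as polynomial × e^(−2ax²) and use ∫x^(2j)·e^(−2ax²) dx = (2j−1)!!/(4a)^j · √(π/(2a)), odd powers → 0; here √(π/(2a)) = 0.97867. Differentiate with the product rule, d/dx e^(−ax²) = −2ax·e^(−ax²).
Normalization: ∫|φ|² dx = 0.14919.
⟨p⟩ = 0.0000 and ⟨p²⟩ = 13.395.
(Δp)² = 13.395 − (0.0000)² = 13.395.

13.4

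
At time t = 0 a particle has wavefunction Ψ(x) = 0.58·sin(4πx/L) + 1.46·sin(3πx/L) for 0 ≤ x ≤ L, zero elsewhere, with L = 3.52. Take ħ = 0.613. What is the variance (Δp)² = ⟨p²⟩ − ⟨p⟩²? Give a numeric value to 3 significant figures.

2.98

Compute ⟨p⟩ and ⟨p²⟩ separately; (Δp)² = ⟨p²⟩ − ⟨p⟩².
d²/dx² sin(jπx/L) = −(jπ/L)²·sin(jπx/L); on 0 ≤ x ≤ L, ∫sin²(jπx/L) dx = L/2 and ∫sin(jπx/L)·sin(lπx/L) dx = 0 for j ≠ l, so only diagonal terms survive in ∫|Ψ|² and ∫Ψ·Ψ″; ∫Ψ·Ψ′ dx = [Ψ²/2] between the walls = 0.
Normalization: ∫|Ψ|² dx = 4.3437.
⟨p⟩ = 0.0000 and ⟨p²⟩ = 2.9795.
(Δp)² = 2.9795 − (0.0000)² = 2.9795.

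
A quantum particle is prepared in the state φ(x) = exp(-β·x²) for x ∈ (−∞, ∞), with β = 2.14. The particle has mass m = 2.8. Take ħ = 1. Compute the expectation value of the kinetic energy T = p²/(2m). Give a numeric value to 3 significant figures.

0.382

T = −(ħ²/2m) d²/dx², so ⟨T⟩ = −(ħ²/2m) ∫ φ*·φ'' dx / ∫|φ|² dx; with m = 2.8.
Gaussian moments: ∫x^(2j)·e^(−2βx²) dx = (2j−1)!!/(4β)^j · √(π/(2β)), odd powers integrate to 0; here √(π/(2β)) = 0.85675. Derivatives: d/dx e^(−βx²) = −2βx·e^(−βx²), d²/dx² e^(−βx²) = (4β²x² − 2β)·e^(−βx²).
State is unnormalized: ∫|φ|² dx = 0.85675, and ∫φ*·(−ħ²/2m · φ'') dx = 0.32740, so ⟨T⟩ = 0.32740 / 0.85675.
⟨T⟩ = 0.38214.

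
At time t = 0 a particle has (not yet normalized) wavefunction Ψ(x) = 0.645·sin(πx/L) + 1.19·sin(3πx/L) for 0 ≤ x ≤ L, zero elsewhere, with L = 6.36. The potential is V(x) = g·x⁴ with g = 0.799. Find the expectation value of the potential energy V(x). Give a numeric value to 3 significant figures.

292.

⟨V⟩ = ∫ V(x)·|Ψ|² dx / ∫|Ψ|² dx.
On 0 ≤ x ≤ L (j ≠ l): ∫sin²(jπx/L) dx = L/2, ∫sin(jπx/L)·sin(lπx/L) dx = 0; diagonal moments ∫x·sin²(jπx/L) dx = L²/4, ∫x²·sin²(jπx/L) dx = L³·(1/6 − 1/(4j²π²)); cross terms ∫x·sin(jπx/L)·sin(lπx/L) dx = 0 for j + l even and −4jlL²/(π²(j² − l²)²) for j + l odd, ∫x²·sin(jπx/L)·sin(lπx/L) dx = (−1)^(j+l)·4jlL³/(π²(j² − l²)²); higher powers the same way via product-to-sum and parts.
State is unnormalized: ∫|Ψ|² dx = 5.8262, and ∫Ψ*·V(x)·Ψ dx = 1702.4, so ⟨V⟩ = 1702.4 / 5.8262.
⟨V⟩ = 292.19.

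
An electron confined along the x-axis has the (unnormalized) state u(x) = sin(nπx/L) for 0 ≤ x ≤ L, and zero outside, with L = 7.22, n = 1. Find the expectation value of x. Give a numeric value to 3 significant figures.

⟨x⟩ = ∫ x·|u|² dx / ∫|u|² dx (integrals over the domain).
With sin²θ = (1 − cos2θ)/2 on 0 ≤ x ≤ L: ∫sin²(nπx/L) dx = L/2, ∫x·sin²(nπx/L) dx = L²/4, ∫x²·sin²(nπx/L) dx = L³·(1/6 − 1/(4n²π²)); higher powers xᵏ the same way, integrating xᵏ·cos(2nπx/L) by parts.
State is unnormalized: ∫|u|² dx = 3.6100, and ∫u*·x·u dx = 13.032, so ⟨x⟩ = 13.032 / 3.6100.
⟨x⟩ = 3.6100.

3.61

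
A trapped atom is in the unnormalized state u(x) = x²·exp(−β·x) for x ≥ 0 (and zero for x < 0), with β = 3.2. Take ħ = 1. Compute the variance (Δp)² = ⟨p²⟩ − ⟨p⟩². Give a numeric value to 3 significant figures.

3.41

Compute ⟨p⟩ and ⟨p²⟩ separately; (Δp)² = ⟨p²⟩ − ⟨p⟩².
Differentiate x²·exp(−β·x) with the product rule; every integrand then reduces to terms xʲ·e^(−2βx) on [0, ∞), with ∫₀^∞ xʲ·e^(−2βx) dx = j!/(2β)^(j+1).
Normalization: ∫|u|² dx = 0.0022352.
⟨p⟩ = 0.0000 and ⟨p²⟩ = 3.4133.
(Δp)² = 3.4133 − (0.0000)² = 3.4133.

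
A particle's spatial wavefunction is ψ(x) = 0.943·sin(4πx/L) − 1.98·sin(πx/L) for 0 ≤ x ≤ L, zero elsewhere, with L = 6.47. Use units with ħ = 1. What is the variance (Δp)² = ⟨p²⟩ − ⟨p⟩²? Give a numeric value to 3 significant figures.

0.890

Compute ⟨p⟩ and ⟨p²⟩ separately; (Δp)² = ⟨p²⟩ − ⟨p⟩².
d²/dx² sin(jπx/L) = −(jπ/L)²·sin(jπx/L); on 0 ≤ x ≤ L, ∫sin²(jπx/L) dx = L/2 and ∫sin(jπx/L)·sin(lπx/L) dx = 0 for j ≠ l, so only diagonal terms survive in ∫|ψ|² and ∫ψ·ψ″; ∫ψ·ψ′ dx = [ψ²/2] between the walls = 0.
Normalization: ∫|ψ|² dx = 15.559.
⟨p⟩ = 0.0000 and ⟨p²⟩ = 0.88964.
(Δp)² = 0.88964 − (0.0000)² = 0.88964.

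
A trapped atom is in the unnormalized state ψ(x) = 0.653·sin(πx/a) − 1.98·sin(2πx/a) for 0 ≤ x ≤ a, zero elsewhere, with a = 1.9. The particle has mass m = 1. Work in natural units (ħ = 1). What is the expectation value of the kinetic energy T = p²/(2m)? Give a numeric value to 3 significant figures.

T = −(ħ²/2m) d²/dx², so ⟨T⟩ = −(ħ²/2m) ∫ ψ*·ψ'' dx / ∫|ψ|² dx; with m = 1.
d²/dx² sin(jπx/a) = −(jπ/a)²·sin(jπx/a); on 0 ≤ x ≤ a, ∫sin²(jπx/a) dx = a/2 and ∫sin(jπx/a)·sin(lπx/a) dx = 0 for j ≠ l, so only diagonal terms survive in ∫|ψ|² and ∫ψ·ψ″; ∫ψ·ψ′ dx = [ψ²/2] between the walls = 0.
State is unnormalized: ∫|ψ|² dx = 4.1295, and ∫ψ*·(−ħ²/2m · ψ'') dx = 20.918, so ⟨T⟩ = 20.918 / 4.1295.
⟨T⟩ = 5.0656.

5.07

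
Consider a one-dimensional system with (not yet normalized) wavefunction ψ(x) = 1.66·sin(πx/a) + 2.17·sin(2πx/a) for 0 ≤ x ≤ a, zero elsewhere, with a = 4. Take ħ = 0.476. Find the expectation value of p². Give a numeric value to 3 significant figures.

p² ψ = −ħ² d²ψ/dx²; ⟨p²⟩ = −ħ² ∫ ψ*·ψ'' dx / ∫|ψ|² dx.
d²/dx² sin(jπx/a) = −(jπ/a)²·sin(jπx/a); on 0 ≤ x ≤ a, ∫sin²(jπx/a) dx = a/2 and ∫sin(jπx/a)·sin(lπx/a) dx = 0 for j ≠ l, so only diagonal terms survive in ∫|ψ|² and ∫ψ·ψ″; ∫ψ·ψ′ dx = [ψ²/2] between the walls = 0.
State is unnormalized: ∫|ψ|² dx = 14.929, and ∫ψ*·(−ħ² ψ'') dx = 6.0353, so ⟨p²⟩ = 6.0353 / 14.929.
⟨p²⟩ = 0.40427.

0.404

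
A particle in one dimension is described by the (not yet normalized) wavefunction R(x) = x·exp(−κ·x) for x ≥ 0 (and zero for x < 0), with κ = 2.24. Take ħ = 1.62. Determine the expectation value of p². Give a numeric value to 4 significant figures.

13.17

p² R = −ħ² d²R/dx²; ⟨p²⟩ = −ħ² ∫ R*·R'' dx / ∫|R|² dx.
Differentiate x·exp(−κ·x) with the product rule; every integrand then reduces to terms xʲ·e^(−2κx) on [0, ∞), with ∫₀^∞ xʲ·e^(−2κx) dx = j!/(2κ)^(j+1).
State is unnormalized: ∫|R|² dx = 0.022243, and ∫R*·(−ħ² R'') dx = 0.29290, so ⟨p²⟩ = 0.29290 / 0.022243.
⟨p²⟩ = 13.168.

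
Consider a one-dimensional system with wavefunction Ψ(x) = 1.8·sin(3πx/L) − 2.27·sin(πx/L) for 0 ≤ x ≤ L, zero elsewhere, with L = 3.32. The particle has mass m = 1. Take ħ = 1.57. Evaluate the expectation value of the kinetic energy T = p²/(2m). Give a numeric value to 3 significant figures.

T = −(ħ²/2m) d²/dx², so ⟨T⟩ = −(ħ²/2m) ∫ Ψ*·Ψ'' dx / ∫|Ψ|² dx; with m = 1.
d²/dx² sin(jπx/L) = −(jπ/L)²·sin(jπx/L); on 0 ≤ x ≤ L, ∫sin²(jπx/L) dx = L/2 and ∫sin(jπx/L)·sin(lπx/L) dx = 0 for j ≠ l, so only diagonal terms survive in ∫|Ψ|² and ∫Ψ·Ψ″; ∫Ψ·Ψ′ dx = [Ψ²/2] between the walls = 0.
State is unnormalized: ∫|Ψ|² dx = 13.932, and ∫Ψ*·(−ħ²/2m · Ψ'') dx = 62.858, so ⟨T⟩ = 62.858 / 13.932.
⟨T⟩ = 4.5117.

4.51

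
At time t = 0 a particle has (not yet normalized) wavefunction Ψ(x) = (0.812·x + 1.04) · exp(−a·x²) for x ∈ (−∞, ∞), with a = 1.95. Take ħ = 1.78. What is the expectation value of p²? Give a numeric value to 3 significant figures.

p² Ψ = −ħ² d²Ψ/dx²; ⟨p²⟩ = −ħ² ∫ Ψ*·Ψ'' dx / ∫|Ψ|² dx.
Expand each integrand as polynomial × e^(−2ax²) and use ∫x^(2j)·e^(−2ax²) dx = (2j−1)!!/(4a)^j · √(π/(2a)), odd powers → 0; here √(π/(2a)) = 0.89752. Differentiate with the product rule, d/dx e^(−ax²) = −2ax·e^(−ax²).
State is unnormalized: ∫|Ψ|² dx = 1.0466, and ∫Ψ*·(−ħ² Ψ'') dx = 7.4039, so ⟨p²⟩ = 7.4039 / 1.0466.
⟨p²⟩ = 7.0741.

7.07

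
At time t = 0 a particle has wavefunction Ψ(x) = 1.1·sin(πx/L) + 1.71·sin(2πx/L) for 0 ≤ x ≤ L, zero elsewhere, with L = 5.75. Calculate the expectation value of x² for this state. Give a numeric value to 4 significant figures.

4.815

⟨x²⟩ = ∫ x²·|Ψ|² dx / ∫|Ψ|² dx (integrals over the domain).
On 0 ≤ x ≤ L (j ≠ l): ∫sin²(jπx/L) dx = L/2, ∫sin(jπx/L)·sin(lπx/L) dx = 0; diagonal moments ∫x·sin²(jπx/L) dx = L²/4, ∫x²·sin²(jπx/L) dx = L³·(1/6 − 1/(4j²π²)); cross terms ∫x·sin(jπx/L)·sin(lπx/L) dx = 0 for j + l even and −4jlL²/(π²(j² − l²)²) for j + l odd, ∫x²·sin(jπx/L)·sin(lπx/L) dx = (−1)^(j+l)·4jlL³/(π²(j² − l²)²); higher powers the same way via product-to-sum and parts.
State is unnormalized: ∫|Ψ|² dx = 11.886, and ∫Ψ*·x²·Ψ dx = 57.229, so ⟨x²⟩ = 57.229 / 11.886.
⟨x²⟩ = 4.8150.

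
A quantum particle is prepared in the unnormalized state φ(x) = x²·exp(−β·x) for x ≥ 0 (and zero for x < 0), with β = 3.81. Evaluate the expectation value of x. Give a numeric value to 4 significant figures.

⟨x⟩ = ∫ x·|φ|² dx / ∫|φ|² dx (integrals over the domain).
Every integrand reduces to terms xʲ·e^(−2βx) on [0, ∞); use ∫₀^∞ xʲ·e^(−2βx) dx = j!/(2β)^(j+1).
State is unnormalized: ∫|φ|² dx = 0.00093419, and ∫φ*·x·φ dx = 0.00061299, so ⟨x⟩ = 0.00061299 / 0.00093419.
⟨x⟩ = 0.65617.

0.6562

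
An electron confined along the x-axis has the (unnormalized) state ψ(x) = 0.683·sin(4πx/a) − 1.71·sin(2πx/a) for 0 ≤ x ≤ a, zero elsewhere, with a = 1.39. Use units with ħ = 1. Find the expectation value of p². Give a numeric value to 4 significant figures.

28.87

p² ψ = −ħ² d²ψ/dx²; ⟨p²⟩ = −ħ² ∫ ψ*·ψ'' dx / ∫|ψ|² dx.
d²/dx² sin(jπx/a) = −(jπ/a)²·sin(jπx/a); on 0 ≤ x ≤ a, ∫sin²(jπx/a) dx = a/2 and ∫sin(jπx/a)·sin(lπx/a) dx = 0 for j ≠ l, so only diagonal terms survive in ∫|ψ|² and ∫ψ·ψ″; ∫ψ·ψ′ dx = [ψ²/2] between the walls = 0.
State is unnormalized: ∫|ψ|² dx = 2.3565, and ∫ψ*·(−ħ² ψ'') dx = 68.023, so ⟨p²⟩ = 68.023 / 2.3565.
⟨p²⟩ = 28.867.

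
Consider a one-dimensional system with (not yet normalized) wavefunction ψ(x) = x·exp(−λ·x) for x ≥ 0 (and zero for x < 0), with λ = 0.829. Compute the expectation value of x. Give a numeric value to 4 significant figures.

1.809

⟨x⟩ = ∫ x·|ψ|² dx / ∫|ψ|² dx (integrals over the domain).
Every integrand reduces to terms xʲ·e^(−2λx) on [0, ∞); use ∫₀^∞ xʲ·e^(−2λx) dx = j!/(2λ)^(j+1).
State is unnormalized: ∫|ψ|² dx = 0.43881, and ∫ψ*·x·ψ dx = 0.79399, so ⟨x⟩ = 0.79399 / 0.43881.
⟨x⟩ = 1.8094.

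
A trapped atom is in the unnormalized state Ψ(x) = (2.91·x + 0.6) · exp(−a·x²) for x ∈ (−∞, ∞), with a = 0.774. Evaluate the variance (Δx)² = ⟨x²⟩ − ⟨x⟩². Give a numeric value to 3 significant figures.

0.761

Compute ⟨x⟩ and ⟨x²⟩ separately, then (Δx)² = ⟨x²⟩ − ⟨x⟩².
Expand each integrand as polynomial × e^(−2ax²) and use ∫x^(2j)·e^(−2ax²) dx = (2j−1)!!/(4a)^j · √(π/(2a)), odd powers → 0; here √(π/(2a)) = 1.4246.
Normalization: ∫|Ψ|² dx = 4.4094.
⟨x⟩ = 0.36441 and ⟨x²⟩ = 0.89386.
(Δx)² = 0.89386 − (0.36441)² = 0.76106.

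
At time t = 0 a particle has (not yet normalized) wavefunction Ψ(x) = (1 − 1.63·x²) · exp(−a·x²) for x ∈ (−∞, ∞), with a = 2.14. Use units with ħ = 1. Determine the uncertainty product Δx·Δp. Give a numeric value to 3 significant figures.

Δx = √(⟨x²⟩−⟨x⟩²), Δp = √(⟨p²⟩−⟨p⟩²).
Expand each integrand as polynomial × e^(−2ax²) and use ∫x^(2j)·e^(−2ax²) dx = (2j−1)!!/(4a)^j · √(π/(2a)), odd powers → 0; here √(π/(2a)) = 0.85675. Differentiate with the product rule, d/dx e^(−ax²) = −2ax·e^(−ax²).
Normalization: ∫|Ψ|² dx = 0.62366.
⟨x⟩ = 0.0000, ⟨x²⟩ = 0.064414 ⇒ Δx = 0.25380.
⟨p⟩ = 0.0000, ⟨p²⟩ = 4.8056 ⇒ Δp = 2.1922.
Δx·Δp = 0.55637.

0.556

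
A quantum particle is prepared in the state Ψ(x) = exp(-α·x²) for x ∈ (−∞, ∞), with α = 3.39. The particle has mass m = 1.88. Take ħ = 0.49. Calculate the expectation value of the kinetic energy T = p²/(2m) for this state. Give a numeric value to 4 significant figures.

T = −(ħ²/2m) d²/dx², so ⟨T⟩ = −(ħ²/2m) ∫ Ψ*·Ψ'' dx / ∫|Ψ|² dx; with m = 1.88.
Gaussian moments: ∫x^(2j)·e^(−2αx²) dx = (2j−1)!!/(4α)^j · √(π/(2α)), odd powers integrate to 0; here √(π/(2α)) = 0.68071. Derivatives: d/dx e^(−αx²) = −2αx·e^(−αx²), d²/dx² e^(−αx²) = (4α²x² − 2α)·e^(−αx²).
State is unnormalized: ∫|Ψ|² dx = 0.68071, and ∫Ψ*·(−ħ²/2m · Ψ'') dx = 0.14735, so ⟨T⟩ = 0.14735 / 0.68071.
⟨T⟩ = 0.21647.

0.2165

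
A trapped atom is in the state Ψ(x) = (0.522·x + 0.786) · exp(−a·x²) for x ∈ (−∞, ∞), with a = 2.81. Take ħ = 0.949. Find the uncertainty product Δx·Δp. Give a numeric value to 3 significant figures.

Δx = √(⟨x²⟩−⟨x⟩²), Δp = √(⟨p²⟩−⟨p⟩²).
Expand each integrand as polynomial × e^(−2ax²) and use ∫x^(2j)·e^(−2ax²) dx = (2j−1)!!/(4a)^j · √(π/(2a)), odd powers → 0; here √(π/(2a)) = 0.74766. Differentiate with the product rule, d/dx e^(−ax²) = −2ax·e^(−ax²).
Normalization: ∫|Ψ|² dx = 0.48003.
⟨x⟩ = 0.11371, ⟨x²⟩ = 0.095687 ⇒ Δx = 0.28767.
⟨p⟩ = 0.0000, ⟨p²⟩ = 2.7218 ⇒ Δp = 1.6498.
Δx·Δp = 0.47460.

0.475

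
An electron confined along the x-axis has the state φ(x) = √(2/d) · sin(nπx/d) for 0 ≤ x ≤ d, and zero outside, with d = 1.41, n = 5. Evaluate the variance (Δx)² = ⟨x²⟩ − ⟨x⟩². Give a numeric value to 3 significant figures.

0.162

Compute ⟨x⟩ and ⟨x²⟩ separately, then (Δx)² = ⟨x²⟩ − ⟨x⟩².
With sin²θ = (1 − cos2θ)/2 on 0 ≤ x ≤ d: ∫sin²(nπx/d) dx = d/2, ∫x·sin²(nπx/d) dx = d²/4, ∫x²·sin²(nπx/d) dx = d³·(1/6 − 1/(4n²π²)); higher powers xᵏ the same way, integrating xᵏ·cos(2nπx/d) by parts.
⟨x⟩ = 0.70500 and ⟨x²⟩ = 0.65867.
(Δx)² = 0.65867 − (0.70500)² = 0.16165.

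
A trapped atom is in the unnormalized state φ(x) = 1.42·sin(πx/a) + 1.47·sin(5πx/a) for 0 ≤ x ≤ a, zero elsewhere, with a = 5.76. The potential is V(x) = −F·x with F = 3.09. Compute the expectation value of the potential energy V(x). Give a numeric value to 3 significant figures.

-8.90

⟨V⟩ = ∫ V(x)·|φ|² dx / ∫|φ|² dx.
On 0 ≤ x ≤ a (j ≠ l): ∫sin²(jπx/a) dx = a/2, ∫sin(jπx/a)·sin(lπx/a) dx = 0; diagonal moments ∫x·sin²(jπx/a) dx = a²/4, ∫x²·sin²(jπx/a) dx = a³·(1/6 − 1/(4j²π²)); cross terms ∫x·sin(jπx/a)·sin(lπx/a) dx = 0 for j + l even and −4jla²/(π²(j² − l²)²) for j + l odd, ∫x²·sin(jπx/a)·sin(lπx/a) dx = (−1)^(j+l)·4jla³/(π²(j² − l²)²); higher powers the same way via product-to-sum and parts.
State is unnormalized: ∫|φ|² dx = 12.031, and ∫φ*·V(x)·φ dx = -107.06, so ⟨V⟩ = -107.06 / 12.031.
⟨V⟩ = -8.8992.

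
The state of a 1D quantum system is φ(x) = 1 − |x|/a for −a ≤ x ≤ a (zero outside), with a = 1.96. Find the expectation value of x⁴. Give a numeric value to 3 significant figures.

0.422

⟨x⁴⟩ = ∫ x⁴·|φ|² dx / ∫|φ|² dx (integrals over the domain).
φ is even, so ∫ over [−a, a] = 2∫₀ᵃ with φ = 1 − x/a there: ∫₀ᵃ (1 − x/a)² dx = a/3, ∫₀ᵃ x²(1 − x/a)² dx = a³/30, ∫₀ᵃ x⁴(1 − x/a)² dx = a⁵/105.
State is unnormalized: ∫|φ|² dx = 1.3067, and ∫φ*·x⁴·φ dx = 0.55096, so ⟨x⁴⟩ = 0.55096 / 1.3067.
⟨x⁴⟩ = 0.42165.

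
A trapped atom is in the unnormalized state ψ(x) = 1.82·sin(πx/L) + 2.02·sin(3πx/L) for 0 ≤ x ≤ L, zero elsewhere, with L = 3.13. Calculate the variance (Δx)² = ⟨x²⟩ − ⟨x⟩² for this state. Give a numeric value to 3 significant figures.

0.934

Compute ⟨x⟩ and ⟨x²⟩ separately, then (Δx)² = ⟨x²⟩ − ⟨x⟩².
On 0 ≤ x ≤ L (j ≠ l): ∫sin²(jπx/L) dx = L/2, ∫sin(jπx/L)·sin(lπx/L) dx = 0; diagonal moments ∫x·sin²(jπx/L) dx = L²/4, ∫x²·sin²(jπx/L) dx = L³·(1/6 − 1/(4j²π²)); cross terms ∫x·sin(jπx/L)·sin(lπx/L) dx = 0 for j + l even and −4jlL²/(π²(j² − l²)²) for j + l odd, ∫x²·sin(jπx/L)·sin(lπx/L) dx = (−1)^(j+l)·4jlL³/(π²(j² − l²)²); higher powers the same way via product-to-sum and parts.
Normalization: ∫|ψ|² dx = 11.570.
⟨x⟩ = 1.5650 and ⟨x²⟩ = 3.3830.
(Δx)² = 3.3830 − (1.5650)² = 0.93382.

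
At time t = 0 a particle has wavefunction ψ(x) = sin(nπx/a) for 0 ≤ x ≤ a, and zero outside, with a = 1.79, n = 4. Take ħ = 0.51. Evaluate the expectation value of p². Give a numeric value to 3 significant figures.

12.8

p² ψ = −ħ² d²ψ/dx²; ⟨p²⟩ = −ħ² ∫ ψ*·ψ'' dx / ∫|ψ|² dx.
d/dx sin(nπx/a) = (nπ/a)·cos(nπx/a) and d²/dx² sin(nπx/a) = −(nπ/a)²·sin(nπx/a); on 0 ≤ x ≤ a, ∫sin²(nπx/a) dx = a/2 and ∫sin(nπx/a)·cos(nπx/a) dx = 0.
State is unnormalized: ∫|ψ|² dx = 0.89500, and ∫ψ*·(−ħ² ψ'') dx = 11.473, so ⟨p²⟩ = 11.473 / 0.89500.
⟨p²⟩ = 12.819.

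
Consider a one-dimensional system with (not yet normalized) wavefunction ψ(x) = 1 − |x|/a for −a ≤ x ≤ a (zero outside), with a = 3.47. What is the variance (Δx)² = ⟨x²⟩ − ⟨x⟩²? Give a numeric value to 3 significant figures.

1.20

Compute ⟨x⟩ and ⟨x²⟩ separately, then (Δx)² = ⟨x²⟩ − ⟨x⟩².
ψ is even, so ∫ over [−a, a] = 2∫₀ᵃ with ψ = 1 − x/a there: ∫₀ᵃ (1 − x/a)² dx = a/3, ∫₀ᵃ x²(1 − x/a)² dx = a³/30, ∫₀ᵃ x⁴(1 − x/a)² dx = a⁵/105.
Normalization: ∫|ψ|² dx = 2.3133.
⟨x⟩ = 0.0000 and ⟨x²⟩ = 1.2041.
(Δx)² = 1.2041 − (0.0000)² = 1.2041.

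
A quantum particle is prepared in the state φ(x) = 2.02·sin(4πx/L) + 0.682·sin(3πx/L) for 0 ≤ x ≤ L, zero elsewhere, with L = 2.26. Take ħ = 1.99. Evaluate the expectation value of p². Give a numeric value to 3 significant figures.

p² φ = −ħ² d²φ/dx²; ⟨p²⟩ = −ħ² ∫ φ*·φ'' dx / ∫|φ|² dx.
d²/dx² sin(jπx/L) = −(jπ/L)²·sin(jπx/L); on 0 ≤ x ≤ L, ∫sin²(jπx/L) dx = L/2 and ∫sin(jπx/L)·sin(lπx/L) dx = 0 for j ≠ l, so only diagonal terms survive in ∫|φ|² and ∫φ·φ″; ∫φ·φ′ dx = [φ²/2] between the walls = 0.
State is unnormalized: ∫|φ|² dx = 5.1364, and ∫φ*·(−ħ² φ'') dx = 600.73, so ⟨p²⟩ = 600.73 / 5.1364.
⟨p²⟩ = 116.95.

117.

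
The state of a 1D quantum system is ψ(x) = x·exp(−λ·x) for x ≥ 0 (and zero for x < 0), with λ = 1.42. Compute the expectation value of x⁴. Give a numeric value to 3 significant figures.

5.53

⟨x⁴⟩ = ∫ x⁴·|ψ|² dx / ∫|ψ|² dx (integrals over the domain).
Every integrand reduces to terms xʲ·e^(−2λx) on [0, ∞); use ∫₀^∞ xʲ·e^(−2λx) dx = j!/(2λ)^(j+1).
State is unnormalized: ∫|ψ|² dx = 0.087312, and ∫ψ*·x⁴·ψ dx = 0.48317, so ⟨x⁴⟩ = 0.48317 / 0.087312.
⟨x⁴⟩ = 5.5339.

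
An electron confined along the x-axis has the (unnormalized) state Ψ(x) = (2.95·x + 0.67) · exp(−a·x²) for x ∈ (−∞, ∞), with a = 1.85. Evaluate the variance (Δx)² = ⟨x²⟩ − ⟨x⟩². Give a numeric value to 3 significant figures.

Compute ⟨x⟩ and ⟨x²⟩ separately, then (Δx)² = ⟨x²⟩ − ⟨x⟩².
Expand each integrand as polynomial × e^(−2ax²) and use ∫x^(2j)·e^(−2ax²) dx = (2j−1)!!/(4a)^j · √(π/(2a)), odd powers → 0; here √(π/(2a)) = 0.92145.
Normalization: ∫|Ψ|² dx = 1.4973.
⟨x⟩ = 0.32875 and ⟨x²⟩ = 0.33074.
(Δx)² = 0.33074 − (0.32875)² = 0.22266.

0.223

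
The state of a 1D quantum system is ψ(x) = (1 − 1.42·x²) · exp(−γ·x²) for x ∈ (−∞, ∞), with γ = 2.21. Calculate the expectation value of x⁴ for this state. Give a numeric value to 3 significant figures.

⟨x⁴⟩ = ∫ x⁴·|ψ|² dx / ∫|ψ|² dx (integrals over the domain).
Expand each integrand as polynomial × e^(−2γx²) and use ∫x^(2j)·e^(−2γx²) dx = (2j−1)!!/(4γ)^j · √(π/(2γ)), odd powers → 0; here √(π/(2γ)) = 0.84307.
State is unnormalized: ∫|ψ|² dx = 0.63748, and ∫ψ*·x⁴·ψ dx = 0.0096052, so ⟨x⁴⟩ = 0.0096052 / 0.63748.
⟨x⁴⟩ = 0.015067.

0.0151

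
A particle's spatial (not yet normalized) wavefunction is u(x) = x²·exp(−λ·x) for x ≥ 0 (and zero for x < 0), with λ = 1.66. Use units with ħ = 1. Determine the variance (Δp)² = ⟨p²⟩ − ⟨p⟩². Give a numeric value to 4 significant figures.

Compute ⟨p⟩ and ⟨p²⟩ separately; (Δp)² = ⟨p²⟩ − ⟨p⟩².
Differentiate x²·exp(−λ·x) with the product rule; every integrand then reduces to terms xʲ·e^(−2λx) on [0, ∞), with ∫₀^∞ xʲ·e^(−2λx) dx = j!/(2λ)^(j+1).
Normalization: ∫|u|² dx = 0.059501.
⟨p⟩ = 0.0000 and ⟨p²⟩ = 0.91853.
(Δp)² = 0.91853 − (0.0000)² = 0.91853.

0.9185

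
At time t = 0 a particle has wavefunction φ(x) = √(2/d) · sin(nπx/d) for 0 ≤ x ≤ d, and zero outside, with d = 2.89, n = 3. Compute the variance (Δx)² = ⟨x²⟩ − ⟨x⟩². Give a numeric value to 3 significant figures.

Compute ⟨x⟩ and ⟨x²⟩ separately, then (Δx)² = ⟨x²⟩ − ⟨x⟩².
With sin²θ = (1 − cos2θ)/2 on 0 ≤ x ≤ d: ∫sin²(nπx/d) dx = d/2, ∫x·sin²(nπx/d) dx = d²/4, ∫x²·sin²(nπx/d) dx = d³·(1/6 − 1/(4n²π²)); higher powers xᵏ the same way, integrating xᵏ·cos(2nπx/d) by parts.
⟨x⟩ = 1.4450 and ⟨x²⟩ = 2.7370.
(Δx)² = 2.7370 − (1.4450)² = 0.64899.

0.649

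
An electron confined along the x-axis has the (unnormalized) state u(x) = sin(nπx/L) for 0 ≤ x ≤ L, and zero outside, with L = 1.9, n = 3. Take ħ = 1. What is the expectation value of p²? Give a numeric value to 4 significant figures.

p² u = −ħ² d²u/dx²; ⟨p²⟩ = −ħ² ∫ u*·u'' dx / ∫|u|² dx.
d/dx sin(nπx/L) = (nπ/L)·cos(nπx/L) and d²/dx² sin(nπx/L) = −(nπ/L)²·sin(nπx/L); on 0 ≤ x ≤ L, ∫sin²(nπx/L) dx = L/2 and ∫sin(nπx/L)·cos(nπx/L) dx = 0.
State is unnormalized: ∫|u|² dx = 0.95000, and ∫u*·(−ħ² u'') dx = 23.375, so ⟨p²⟩ = 23.375 / 0.95000.
⟨p²⟩ = 24.606.

24.61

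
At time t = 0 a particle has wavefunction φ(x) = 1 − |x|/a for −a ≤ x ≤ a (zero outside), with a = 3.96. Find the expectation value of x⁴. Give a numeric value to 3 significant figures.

⟨x⁴⟩ = ∫ x⁴·|φ|² dx / ∫|φ|² dx (integrals over the domain).
φ is even, so ∫ over [−a, a] = 2∫₀ᵃ with φ = 1 − x/a there: ∫₀ᵃ (1 − x/a)² dx = a/3, ∫₀ᵃ x²(1 − x/a)² dx = a³/30, ∫₀ᵃ x⁴(1 − x/a)² dx = a⁵/105.
State is unnormalized: ∫|φ|² dx = 2.6400, and ∫φ*·x⁴·φ dx = 18.549, so ⟨x⁴⟩ = 18.549 / 2.6400.
⟨x⁴⟩ = 7.0261.

7.03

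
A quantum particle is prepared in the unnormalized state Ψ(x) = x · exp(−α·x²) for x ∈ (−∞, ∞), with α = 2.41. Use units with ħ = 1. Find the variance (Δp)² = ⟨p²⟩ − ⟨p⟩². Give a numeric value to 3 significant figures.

Compute ⟨p⟩ and ⟨p²⟩ separately; (Δp)² = ⟨p²⟩ − ⟨p⟩².
Expand each integrand as polynomial × e^(−2αx²) and use ∫x^(2j)·e^(−2αx²) dx = (2j−1)!!/(4α)^j · √(π/(2α)), odd powers → 0; here √(π/(2α)) = 0.80733. Differentiate with the product rule, d/dx e^(−αx²) = −2αx·e^(−αx²).
Normalization: ∫|Ψ|² dx = 0.083748.
⟨p⟩ = 0.0000 and ⟨p²⟩ = 7.2300.
(Δp)² = 7.2300 − (0.0000)² = 7.2300.

7.23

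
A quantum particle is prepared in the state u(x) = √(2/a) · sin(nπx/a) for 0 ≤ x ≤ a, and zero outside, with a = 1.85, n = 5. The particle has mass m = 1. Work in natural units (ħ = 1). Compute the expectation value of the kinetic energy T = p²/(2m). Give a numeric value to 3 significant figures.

36.0

T = −(ħ²/2m) d²/dx², so ⟨T⟩ = −(ħ²/2m) ∫ u*·u'' dx; with m = 1.
d/dx sin(nπx/a) = (nπ/a)·cos(nπx/a) and d²/dx² sin(nπx/a) = −(nπ/a)²·sin(nπx/a); on 0 ≤ x ≤ a, ∫sin²(nπx/a) dx = a/2 and ∫sin(nπx/a)·cos(nπx/a) dx = 0.
⟨T⟩ = 36.047.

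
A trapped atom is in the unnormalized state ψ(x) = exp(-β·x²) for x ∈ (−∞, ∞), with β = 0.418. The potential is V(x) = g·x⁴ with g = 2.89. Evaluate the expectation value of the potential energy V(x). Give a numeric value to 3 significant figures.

3.10

⟨V⟩ = ∫ V(x)·|ψ|² dx / ∫|ψ|² dx.
Gaussian moments: ∫x^(2j)·e^(−2βx²) dx = (2j−1)!!/(4β)^j · √(π/(2β)), odd powers integrate to 0; here √(π/(2β)) = 1.9385.
State is unnormalized: ∫|ψ|² dx = 1.9385, and ∫ψ*·V(x)·ψ dx = 6.0120, so ⟨V⟩ = 6.0120 / 1.9385.
⟨V⟩ = 3.1013.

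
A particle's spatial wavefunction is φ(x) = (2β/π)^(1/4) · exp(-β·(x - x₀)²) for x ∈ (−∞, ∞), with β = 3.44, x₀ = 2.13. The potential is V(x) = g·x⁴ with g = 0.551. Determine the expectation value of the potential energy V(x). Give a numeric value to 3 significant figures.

⟨V⟩ = ∫ V(x)·|φ|² dx.
Gaussian moments (u = x − x₀): ∫u^(2j)·e^(−2βu²) du = (2j−1)!!/(4β)^j · √(π/(2β)), odd powers integrate to 0; here √(π/(2β)) = 0.67574.
⟨V⟩ = 12.440.

12.4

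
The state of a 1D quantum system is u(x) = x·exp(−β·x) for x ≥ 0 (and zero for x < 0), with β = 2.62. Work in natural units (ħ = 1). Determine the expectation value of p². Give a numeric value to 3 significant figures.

p² u = −ħ² d²u/dx²; ⟨p²⟩ = −ħ² ∫ u*·u'' dx / ∫|u|² dx.
Differentiate x·exp(−β·x) with the product rule; every integrand then reduces to terms xʲ·e^(−2βx) on [0, ∞), with ∫₀^∞ xʲ·e^(−2βx) dx = j!/(2β)^(j+1).
State is unnormalized: ∫|u|² dx = 0.013901, and ∫u*·(−ħ² u'') dx = 0.095420, so ⟨p²⟩ = 0.095420 / 0.013901.
⟨p²⟩ = 6.8644.

6.86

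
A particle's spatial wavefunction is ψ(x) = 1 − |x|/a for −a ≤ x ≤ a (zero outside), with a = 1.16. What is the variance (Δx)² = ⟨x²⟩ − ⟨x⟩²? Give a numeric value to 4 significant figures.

Compute ⟨x⟩ and ⟨x²⟩ separately, then (Δx)² = ⟨x²⟩ − ⟨x⟩².
ψ is even, so ∫ over [−a, a] = 2∫₀ᵃ with ψ = 1 − x/a there: ∫₀ᵃ (1 − x/a)² dx = a/3, ∫₀ᵃ x²(1 − x/a)² dx = a³/30, ∫₀ᵃ x⁴(1 − x/a)² dx = a⁵/105.
Normalization: ∫|ψ|² dx = 0.77333.
⟨x⟩ = 0.0000 and ⟨x²⟩ = 0.13456.
(Δx)² = 0.13456 − (0.0000)² = 0.13456.

0.1346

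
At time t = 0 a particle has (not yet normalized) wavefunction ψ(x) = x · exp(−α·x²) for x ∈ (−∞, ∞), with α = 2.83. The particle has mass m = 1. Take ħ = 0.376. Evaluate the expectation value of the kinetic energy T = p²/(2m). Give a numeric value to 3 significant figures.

0.600

T = −(ħ²/2m) d²/dx², so ⟨T⟩ = −(ħ²/2m) ∫ ψ*·ψ'' dx / ∫|ψ|² dx; with m = 1.
Expand each integrand as polynomial × e^(−2αx²) and use ∫x^(2j)·e^(−2αx²) dx = (2j−1)!!/(4α)^j · √(π/(2α)), odd powers → 0; here √(π/(2α)) = 0.74502. Differentiate with the product rule, d/dx e^(−αx²) = −2αx·e^(−αx²).
State is unnormalized: ∫|ψ|² dx = 0.065814, and ∫ψ*·(−ħ²/2m · ψ'') dx = 0.039498, so ⟨T⟩ = 0.039498 / 0.065814.
⟨T⟩ = 0.60014.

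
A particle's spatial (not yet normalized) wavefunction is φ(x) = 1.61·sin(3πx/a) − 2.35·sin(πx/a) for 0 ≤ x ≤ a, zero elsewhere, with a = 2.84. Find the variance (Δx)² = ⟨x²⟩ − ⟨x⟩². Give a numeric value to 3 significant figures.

Compute ⟨x⟩ and ⟨x²⟩ separately, then (Δx)² = ⟨x²⟩ − ⟨x⟩².
On 0 ≤ x ≤ a (j ≠ l): ∫sin²(jπx/a) dx = a/2, ∫sin(jπx/a)·sin(lπx/a) dx = 0; diagonal moments ∫x·sin²(jπx/a) dx = a²/4, ∫x²·sin²(jπx/a) dx = a³·(1/6 − 1/(4j²π²)); cross terms ∫x·sin(jπx/a)·sin(lπx/a) dx = 0 for j + l even and −4jla²/(π²(j² − l²)²) for j + l odd, ∫x²·sin(jπx/a)·sin(lπx/a) dx = (−1)^(j+l)·4jla³/(π²(j² − l²)²); higher powers the same way via product-to-sum and parts.
Normalization: ∫|φ|² dx = 11.523.
⟨x⟩ = 1.4200 and ⟨x²⟩ = 2.1102.
(Δx)² = 2.1102 − (1.4200)² = 0.093772.

0.0938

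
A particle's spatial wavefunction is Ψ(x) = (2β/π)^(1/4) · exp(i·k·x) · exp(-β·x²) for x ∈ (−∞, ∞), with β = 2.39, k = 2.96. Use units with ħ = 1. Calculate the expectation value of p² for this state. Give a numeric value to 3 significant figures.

11.2

p² Ψ = −ħ² d²Ψ/dx²; ⟨p²⟩ = −ħ² ∫ Ψ*·Ψ'' dx.
Gaussian moments: ∫x^(2j)·e^(−2βx²) dx = (2j−1)!!/(4β)^j · √(π/(2β)), odd powers integrate to 0; here √(π/(2β)) = 0.81070. Derivatives: Ψ′ = (ik − 2βx)·Ψ, Ψ″ = ((ik − 2βx)² − 2β)·Ψ; the odd-in-x pieces drop out.
⟨p²⟩ = 11.152.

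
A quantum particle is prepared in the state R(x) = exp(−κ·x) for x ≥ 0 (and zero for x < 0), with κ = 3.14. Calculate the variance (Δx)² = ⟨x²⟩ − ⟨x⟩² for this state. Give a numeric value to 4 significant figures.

Compute ⟨x⟩ and ⟨x²⟩ separately, then (Δx)² = ⟨x²⟩ − ⟨x⟩².
Every integrand reduces to terms xʲ·e^(−2κx) on [0, ∞); use ∫₀^∞ xʲ·e^(−2κx) dx = j!/(2κ)^(j+1).
Normalization: ∫|R|² dx = 0.15924.
⟨x⟩ = 0.15924 and ⟨x²⟩ = 0.050712.
(Δx)² = 0.050712 − (0.15924)² = 0.025356.

0.02536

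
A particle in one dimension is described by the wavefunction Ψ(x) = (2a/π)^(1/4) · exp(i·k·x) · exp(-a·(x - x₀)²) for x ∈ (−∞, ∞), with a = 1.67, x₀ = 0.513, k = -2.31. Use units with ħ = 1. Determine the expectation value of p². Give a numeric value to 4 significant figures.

p² Ψ = −ħ² d²Ψ/dx²; ⟨p²⟩ = −ħ² ∫ Ψ*·Ψ'' dx.
Gaussian moments (u = x − x₀): ∫u^(2j)·e^(−2au²) du = (2j−1)!!/(4a)^j · √(π/(2a)), odd powers integrate to 0; here √(π/(2a)) = 0.96984. Derivatives: Ψ′ = (ik − 2au)·Ψ, Ψ″ = ((ik − 2au)² − 2a)·Ψ; the odd-in-u pieces drop out.
⟨p²⟩ = 7.0061.

7.006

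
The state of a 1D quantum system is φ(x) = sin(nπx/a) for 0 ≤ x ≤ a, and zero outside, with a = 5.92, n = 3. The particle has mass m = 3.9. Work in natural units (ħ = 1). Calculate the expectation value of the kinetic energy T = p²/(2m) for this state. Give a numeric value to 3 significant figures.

0.325

T = −(ħ²/2m) d²/dx², so ⟨T⟩ = −(ħ²/2m) ∫ φ*·φ'' dx / ∫|φ|² dx; with m = 3.9.
d/dx sin(nπx/a) = (nπ/a)·cos(nπx/a) and d²/dx² sin(nπx/a) = −(nπ/a)²·sin(nπx/a); on 0 ≤ x ≤ a, ∫sin²(nπx/a) dx = a/2 and ∫sin(nπx/a)·cos(nπx/a) dx = 0.
State is unnormalized: ∫|φ|² dx = 2.9600, and ∫φ*·(−ħ²/2m · φ'') dx = 0.96182, so ⟨T⟩ = 0.96182 / 2.9600.
⟨T⟩ = 0.32494.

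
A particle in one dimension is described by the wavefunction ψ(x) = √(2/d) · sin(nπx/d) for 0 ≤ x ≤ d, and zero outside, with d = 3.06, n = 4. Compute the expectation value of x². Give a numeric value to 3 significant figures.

3.09

⟨x²⟩ = ∫ x²·|ψ|² dx (integrals over the domain).
With sin²θ = (1 − cos2θ)/2 on 0 ≤ x ≤ d: ∫sin²(nπx/d) dx = d/2, ∫x·sin²(nπx/d) dx = d²/4, ∫x²·sin²(nπx/d) dx = d³·(1/6 − 1/(4n²π²)); higher powers xᵏ the same way, integrating xᵏ·cos(2nπx/d) by parts.
⟨x²⟩ = 3.0916.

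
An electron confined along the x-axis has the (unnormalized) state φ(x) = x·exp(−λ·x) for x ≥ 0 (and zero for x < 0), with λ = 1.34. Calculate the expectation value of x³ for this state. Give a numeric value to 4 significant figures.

3.117

⟨x³⟩ = ∫ x³·|φ|² dx / ∫|φ|² dx (integrals over the domain).
Every integrand reduces to terms xʲ·e^(−2λx) on [0, ∞); use ∫₀^∞ xʲ·e^(−2λx) dx = j!/(2λ)^(j+1).
State is unnormalized: ∫|φ|² dx = 0.10390, and ∫φ*·x³·φ dx = 0.32387, so ⟨x³⟩ = 0.32387 / 0.10390.
⟨x³⟩ = 3.1171.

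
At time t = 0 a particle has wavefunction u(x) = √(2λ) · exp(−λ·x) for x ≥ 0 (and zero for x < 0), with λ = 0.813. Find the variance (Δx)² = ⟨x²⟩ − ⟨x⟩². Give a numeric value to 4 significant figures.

Compute ⟨x⟩ and ⟨x²⟩ separately, then (Δx)² = ⟨x²⟩ − ⟨x⟩².
Every integrand reduces to terms xʲ·e^(−2λx) on [0, ∞); use ∫₀^∞ xʲ·e^(−2λx) dx = j!/(2λ)^(j+1).
⟨x⟩ = 0.61501 and ⟨x²⟩ = 0.75647.
(Δx)² = 0.75647 − (0.61501)² = 0.37823.

0.3782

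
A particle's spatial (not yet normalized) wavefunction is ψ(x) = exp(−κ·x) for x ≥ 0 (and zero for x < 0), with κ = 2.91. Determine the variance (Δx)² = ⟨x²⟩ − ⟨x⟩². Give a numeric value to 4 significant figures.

0.02952

Compute ⟨x⟩ and ⟨x²⟩ separately, then (Δx)² = ⟨x²⟩ − ⟨x⟩².
Every integrand reduces to terms xʲ·e^(−2κx) on [0, ∞); use ∫₀^∞ xʲ·e^(−2κx) dx = j!/(2κ)^(j+1).
Normalization: ∫|ψ|² dx = 0.17182.
⟨x⟩ = 0.17182 and ⟨x²⟩ = 0.059045.
(Δx)² = 0.059045 − (0.17182)² = 0.029523.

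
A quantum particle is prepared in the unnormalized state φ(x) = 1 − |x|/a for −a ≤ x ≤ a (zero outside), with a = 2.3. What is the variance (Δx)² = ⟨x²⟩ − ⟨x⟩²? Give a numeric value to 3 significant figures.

Compute ⟨x⟩ and ⟨x²⟩ separately, then (Δx)² = ⟨x²⟩ − ⟨x⟩².
φ is even, so ∫ over [−a, a] = 2∫₀ᵃ with φ = 1 − x/a there: ∫₀ᵃ (1 − x/a)² dx = a/3, ∫₀ᵃ x²(1 − x/a)² dx = a³/30, ∫₀ᵃ x⁴(1 − x/a)² dx = a⁵/105.
Normalization: ∫|φ|² dx = 1.5333.
⟨x⟩ = 0.0000 and ⟨x²⟩ = 0.52900.
(Δx)² = 0.52900 − (0.0000)² = 0.52900.

0.529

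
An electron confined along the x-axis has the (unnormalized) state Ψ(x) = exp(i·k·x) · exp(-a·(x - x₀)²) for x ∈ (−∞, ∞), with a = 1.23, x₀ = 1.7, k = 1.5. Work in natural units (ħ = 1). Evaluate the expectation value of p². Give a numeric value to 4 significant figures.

p² Ψ = −ħ² d²Ψ/dx²; ⟨p²⟩ = −ħ² ∫ Ψ*·Ψ'' dx / ∫|Ψ|² dx.
Gaussian moments (u = x − x₀): ∫u^(2j)·e^(−2au²) du = (2j−1)!!/(4a)^j · √(π/(2a)), odd powers integrate to 0; here √(π/(2a)) = 1.1301. Derivatives: Ψ′ = (ik − 2au)·Ψ, Ψ″ = ((ik − 2au)² − 2a)·Ψ; the odd-in-u pieces drop out.
State is unnormalized: ∫|Ψ|² dx = 1.1301, and ∫Ψ*·(−ħ² Ψ'') dx = 3.9327, so ⟨p²⟩ = 3.9327 / 1.1301.
⟨p²⟩ = 3.4800.

3.480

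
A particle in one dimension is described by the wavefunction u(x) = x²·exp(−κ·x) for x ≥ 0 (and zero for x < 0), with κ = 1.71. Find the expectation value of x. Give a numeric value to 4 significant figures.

⟨x⟩ = ∫ x·|u|² dx / ∫|u|² dx (integrals over the domain).
Every integrand reduces to terms xʲ·e^(−2κx) on [0, ∞); use ∫₀^∞ xʲ·e^(−2κx) dx = j!/(2κ)^(j+1).
State is unnormalized: ∫|u|² dx = 0.051296, and ∫u*·x·u dx = 0.074994, so ⟨x⟩ = 0.074994 / 0.051296.
⟨x⟩ = 1.4620.

1.462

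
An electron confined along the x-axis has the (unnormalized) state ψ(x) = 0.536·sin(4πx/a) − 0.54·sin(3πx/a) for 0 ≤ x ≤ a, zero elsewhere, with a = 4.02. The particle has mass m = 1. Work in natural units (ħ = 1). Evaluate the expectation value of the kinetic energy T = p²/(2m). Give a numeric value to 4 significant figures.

3.809

T = −(ħ²/2m) d²/dx², so ⟨T⟩ = −(ħ²/2m) ∫ ψ*·ψ'' dx / ∫|ψ|² dx; with m = 1.
d²/dx² sin(jπx/a) = −(jπ/a)²·sin(jπx/a); on 0 ≤ x ≤ a, ∫sin²(jπx/a) dx = a/2 and ∫sin(jπx/a)·sin(lπx/a) dx = 0 for j ≠ l, so only diagonal terms survive in ∫|ψ|² and ∫ψ·ψ″; ∫ψ·ψ′ dx = [ψ²/2] between the walls = 0.
State is unnormalized: ∫|ψ|² dx = 1.1636, and ∫ψ*·(−ħ²/2m · ψ'') dx = 4.4322, so ⟨T⟩ = 4.4322 / 1.1636.
⟨T⟩ = 3.8091.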